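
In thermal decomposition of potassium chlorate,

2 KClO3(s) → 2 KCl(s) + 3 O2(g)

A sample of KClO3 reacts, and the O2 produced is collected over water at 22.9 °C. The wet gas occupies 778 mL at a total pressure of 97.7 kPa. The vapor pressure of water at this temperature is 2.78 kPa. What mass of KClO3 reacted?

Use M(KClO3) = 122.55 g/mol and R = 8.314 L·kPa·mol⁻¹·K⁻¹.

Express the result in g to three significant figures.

P(O2) = 97.7 − 2.78 = 94.92 kPa
n(O2) = PV/RT = (94.92 × 0.7780) / (8.314 × 296.05) = 0.03000 mol
n(KClO3) = (2/3) × 0.03000 = 0.02000 mol
m(KClO3) = 0.02000 × 122.55 = 2.451 g

2.45 g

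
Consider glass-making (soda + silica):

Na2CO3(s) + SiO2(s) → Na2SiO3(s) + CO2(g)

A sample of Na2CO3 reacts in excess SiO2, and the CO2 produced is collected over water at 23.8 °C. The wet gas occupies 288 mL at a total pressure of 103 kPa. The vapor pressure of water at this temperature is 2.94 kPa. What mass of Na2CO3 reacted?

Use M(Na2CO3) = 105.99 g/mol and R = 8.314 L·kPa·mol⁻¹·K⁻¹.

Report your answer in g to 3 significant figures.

1.24 g

P(CO2) = 103 − 2.94 = 100.1 kPa
n(CO2) = PV/RT = (100.1 × 0.2880) / (8.314 × 296.95) = 0.01168 mol
n(Na2CO3) = (1/1) × 0.01168 = 0.01168 mol
m(Na2CO3) = 0.01168 × 105.99 = 1.238 g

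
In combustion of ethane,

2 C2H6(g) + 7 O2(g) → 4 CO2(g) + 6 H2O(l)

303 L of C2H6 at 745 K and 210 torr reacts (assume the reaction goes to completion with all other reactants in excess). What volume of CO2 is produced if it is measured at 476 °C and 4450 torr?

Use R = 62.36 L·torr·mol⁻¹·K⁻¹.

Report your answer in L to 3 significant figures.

28.8 L

n(C2H6) = PV/RT = (210 × 303) / (62.36 × 745) = 1.370 mol
n(CO2) = (4/2) × 1.370 = 2.740 mol
V = nRT/P = 2.740 × 62.36 × 749.15 / 4450 = 28.77 L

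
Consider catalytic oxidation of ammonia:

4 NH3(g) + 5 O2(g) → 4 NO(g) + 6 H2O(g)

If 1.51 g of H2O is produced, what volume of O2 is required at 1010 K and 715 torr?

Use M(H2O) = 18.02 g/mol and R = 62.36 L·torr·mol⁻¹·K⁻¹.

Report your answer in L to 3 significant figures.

n(H2O) = 1.510 / 18.02 = 0.08380 mol
n(O2) = (5/6) × 0.08380 = 0.06983 mol
V = nRT/P = 0.06983 × 62.36 × 1010 / 715 = 6.151 L

6.15 L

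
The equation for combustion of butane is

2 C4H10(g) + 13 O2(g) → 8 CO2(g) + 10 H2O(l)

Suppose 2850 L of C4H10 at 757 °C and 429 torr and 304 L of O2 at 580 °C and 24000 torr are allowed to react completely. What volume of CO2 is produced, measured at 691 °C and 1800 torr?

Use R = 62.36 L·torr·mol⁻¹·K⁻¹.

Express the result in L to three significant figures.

n(C4H10) = PV/RT = (429 × 2850) / (62.36 × 1030.15) = 19.03 mol
n(O2) = PV/RT = (24000 × 304) / (62.36 × 853.15) = 137.1 mol
For 19.03 mol C4H10, stoichiometry requires (13/2) × 19.03 = 123.7 mol O2; 137.1 mol is available, so C4H10 is limiting.
n(CO2) = (8/2) × 19.03 = 76.12 mol
V(CO2) = nRT/P = 76.12 × 62.36 × 964.15 / 1800 = 2543 L

2540 L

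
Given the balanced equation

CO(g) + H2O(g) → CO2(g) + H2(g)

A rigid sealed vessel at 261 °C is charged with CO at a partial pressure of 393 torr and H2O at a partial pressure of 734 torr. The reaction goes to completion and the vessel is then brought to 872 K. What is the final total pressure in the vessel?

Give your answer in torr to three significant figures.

1840 torr

At constant V, partial pressures at 261 °C are proportional to moles, so apply stoichiometry directly to pressures.
P(H2O) required for 393 torr of CO = (1/1) × 393 = 393.0 torr; available 734 torr, so CO is limiting.
P(H2O) remaining = 734 − (1/1) × 393 = 341.0 torr
P(gaseous products) = (1+1)/1 × 393 = 786.0 torr
P_total at 261 °C = 341.0 + 786.0 = 1127 torr
Scaling to 872 K: P = 1127 × 872/534.15 = 1840 torr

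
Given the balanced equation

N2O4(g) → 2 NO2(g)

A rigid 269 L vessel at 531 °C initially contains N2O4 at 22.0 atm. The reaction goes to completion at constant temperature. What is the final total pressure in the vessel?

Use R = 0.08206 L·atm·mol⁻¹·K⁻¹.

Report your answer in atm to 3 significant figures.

44.0 atm

Since T and V are fixed, P_final/P_initial = n_final/n_initial = 2/1.
P_final = (2/1) × 22.0 = 44.00 atm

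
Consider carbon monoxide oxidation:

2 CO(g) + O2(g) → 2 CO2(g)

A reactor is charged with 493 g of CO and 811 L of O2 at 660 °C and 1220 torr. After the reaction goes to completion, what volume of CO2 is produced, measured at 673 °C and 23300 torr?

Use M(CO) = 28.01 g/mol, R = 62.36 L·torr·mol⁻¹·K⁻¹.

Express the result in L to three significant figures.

44.6 L

n(CO) = 493 / 28.01 = 17.60 mol
n(O2) = PV/RT = (1220 × 811) / (62.36 × 933.15) = 17.00 mol
For 17.60 mol CO, stoichiometry requires (1/2) × 17.60 = 8.800 mol O2; 17.00 mol is available, so CO is limiting.
n(CO2) = (2/2) × 17.60 = 17.60 mol
V(CO2) = nRT/P = 17.60 × 62.36 × 946.15 / 23300 = 44.57 L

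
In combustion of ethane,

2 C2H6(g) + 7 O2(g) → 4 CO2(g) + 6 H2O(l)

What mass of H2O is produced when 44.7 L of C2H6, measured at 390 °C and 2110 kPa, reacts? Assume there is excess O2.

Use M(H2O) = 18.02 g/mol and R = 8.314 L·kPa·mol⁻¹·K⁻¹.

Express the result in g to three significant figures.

n(C2H6) = PV/RT = (2110 × 44.7) / (8.314 × 663.15) = 17.11 mol
n(H2O) = (6/2) × 17.11 = 51.33 mol
m(H2O) = 51.33 × 18.02 = 925.0 g

925 g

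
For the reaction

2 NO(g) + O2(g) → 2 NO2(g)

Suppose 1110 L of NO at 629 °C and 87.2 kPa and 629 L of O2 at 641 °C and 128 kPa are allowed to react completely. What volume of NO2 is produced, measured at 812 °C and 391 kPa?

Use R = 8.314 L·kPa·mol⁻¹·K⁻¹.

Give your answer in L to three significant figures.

n(NO) = PV/RT = (87.2 × 1110) / (8.314 × 902.15) = 12.90 mol
n(O2) = PV/RT = (128 × 629) / (8.314 × 914.15) = 10.59 mol
For 12.90 mol NO, stoichiometry requires (1/2) × 12.90 = 6.450 mol O2; 10.59 mol is available, so NO is limiting.
n(NO2) = (2/2) × 12.90 = 12.90 mol
V(NO2) = nRT/P = 12.90 × 8.314 × 1085.15 / 391 = 297.7 L

298 L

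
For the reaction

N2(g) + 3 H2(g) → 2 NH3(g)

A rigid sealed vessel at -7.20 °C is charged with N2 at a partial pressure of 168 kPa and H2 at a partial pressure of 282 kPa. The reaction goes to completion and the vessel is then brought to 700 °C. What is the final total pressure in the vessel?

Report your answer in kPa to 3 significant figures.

959 kPa

At constant V, partial pressures at -7.20 °C are proportional to moles, so apply stoichiometry directly to pressures.
P(H2) required for 168 kPa of N2 = (3/1) × 168 = 504.0 kPa; available 282 kPa, so H2 is limiting.
P(N2) remaining = 168 − (1/3) × 282 = 74.00 kPa
P(gaseous products) = (2)/3 × 282 = 188.0 kPa
P_total at -7.20 °C = 74.00 + 188.0 = 262.0 kPa
Scaling to 700 °C: P = 262.0 × 973.15/265.95 = 958.7 kPa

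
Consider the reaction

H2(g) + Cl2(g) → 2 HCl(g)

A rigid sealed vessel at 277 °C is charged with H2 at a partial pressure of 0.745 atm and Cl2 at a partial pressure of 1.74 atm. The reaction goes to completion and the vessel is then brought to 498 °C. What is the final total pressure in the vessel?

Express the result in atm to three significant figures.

Because the vessel is rigid and T is held at 277 °C, work the stoichiometry in partial pressures (P_i = n_iRT/V).
P(Cl2) required for 0.745 atm of H2 = (1/1) × 0.745 = 0.7450 atm; available 1.74 atm, so H2 is limiting.
P(Cl2) remaining = 1.74 − (1/1) × 0.745 = 0.9950 atm
P(gaseous products) = (2)/1 × 0.745 = 1.490 atm
P_total at 277 °C = 0.9950 + 1.490 = 2.485 atm
Scaling to 498 °C: P = 2.485 × 771.15/550.15 = 3.483 atm

3.48 atm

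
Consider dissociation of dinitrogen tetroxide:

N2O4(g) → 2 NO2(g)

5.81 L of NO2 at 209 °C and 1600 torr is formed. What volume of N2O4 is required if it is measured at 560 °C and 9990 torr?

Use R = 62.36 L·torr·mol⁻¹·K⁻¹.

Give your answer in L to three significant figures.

n(NO2) = PV/RT = (1600 × 5.81) / (62.36 × 482.15) = 0.3092 mol
n(N2O4) = (1/2) × 0.3092 = 0.1546 mol
V = nRT/P = 0.1546 × 62.36 × 833.15 / 9990 = 0.8040 L

0.804 L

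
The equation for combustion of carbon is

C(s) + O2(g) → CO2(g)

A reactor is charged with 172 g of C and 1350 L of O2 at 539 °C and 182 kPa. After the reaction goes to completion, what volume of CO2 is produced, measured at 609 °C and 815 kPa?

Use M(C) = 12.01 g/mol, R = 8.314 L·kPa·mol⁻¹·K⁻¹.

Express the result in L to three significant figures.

129 L

n(C) = 172 / 12.01 = 14.32 mol
n(O2) = PV/RT = (182 × 1350) / (8.314 × 812.15) = 36.39 mol
For 14.32 mol C, stoichiometry requires (1/1) × 14.32 = 14.32 mol O2; 36.39 mol is available, so C is limiting.
n(CO2) = (1/1) × 14.32 = 14.32 mol
V(CO2) = nRT/P = 14.32 × 8.314 × 882.15 / 815 = 128.9 L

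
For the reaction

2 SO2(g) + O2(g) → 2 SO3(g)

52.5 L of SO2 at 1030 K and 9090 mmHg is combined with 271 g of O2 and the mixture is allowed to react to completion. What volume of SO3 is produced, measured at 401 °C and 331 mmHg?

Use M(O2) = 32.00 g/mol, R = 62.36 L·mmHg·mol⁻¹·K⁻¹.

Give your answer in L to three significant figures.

944 L

n(SO2) = PV/RT = (9090 × 52.5) / (62.36 × 1030) = 7.430 mol
n(O2) = 271 / 32.00 = 8.469 mol
For 7.430 mol SO2, stoichiometry requires (1/2) × 7.430 = 3.715 mol O2; 8.469 mol is available, so SO2 is limiting.
n(SO3) = (2/2) × 7.430 = 7.430 mol
V(SO3) = nRT/P = 7.430 × 62.36 × 674.15 / 331 = 943.7 L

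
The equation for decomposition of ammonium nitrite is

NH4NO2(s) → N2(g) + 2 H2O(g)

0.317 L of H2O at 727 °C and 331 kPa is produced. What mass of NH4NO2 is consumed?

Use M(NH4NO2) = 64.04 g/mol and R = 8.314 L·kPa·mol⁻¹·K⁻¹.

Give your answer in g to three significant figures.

0.404 g

n(H2O) = PV/RT = (331 × 0.317) / (8.314 × 1000.15) = 0.01262 mol
n(NH4NO2) = (1/2) × 0.01262 = 0.006310 mol
m(NH4NO2) = 0.006310 × 64.04 = 0.4041 g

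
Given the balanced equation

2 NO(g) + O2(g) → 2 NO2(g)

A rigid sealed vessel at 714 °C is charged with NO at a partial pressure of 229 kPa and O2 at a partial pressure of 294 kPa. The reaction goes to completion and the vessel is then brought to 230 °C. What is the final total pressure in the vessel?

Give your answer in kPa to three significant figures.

At constant V, partial pressures at 714 °C are proportional to moles, so apply stoichiometry directly to pressures.
P(O2) required for 229 kPa of NO = (1/2) × 229 = 114.5 kPa; available 294 kPa, so NO is limiting.
P(O2) remaining = 294 − (1/2) × 229 = 179.5 kPa
P(gaseous products) = (2)/2 × 229 = 229.0 kPa
P_total at 714 °C = 179.5 + 229.0 = 408.5 kPa
Scaling to 230 °C: P = 408.5 × 503.15/987.15 = 208.2 kPa

208 kPa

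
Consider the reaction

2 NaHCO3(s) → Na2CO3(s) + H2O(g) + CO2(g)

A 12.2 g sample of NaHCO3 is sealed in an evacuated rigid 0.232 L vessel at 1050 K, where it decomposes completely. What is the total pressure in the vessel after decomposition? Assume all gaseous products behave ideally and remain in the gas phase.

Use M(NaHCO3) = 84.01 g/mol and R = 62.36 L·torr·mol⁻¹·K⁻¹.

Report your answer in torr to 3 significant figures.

n(NaHCO3) = 12.2 / 84.01 = 0.1452 mol
n(gas produced) = (2/2) × 0.1452 = 0.1452 mol
P = nRT/V = 0.1452 × 62.36 × 1050 / 0.232 = 40980 torr

41000 torr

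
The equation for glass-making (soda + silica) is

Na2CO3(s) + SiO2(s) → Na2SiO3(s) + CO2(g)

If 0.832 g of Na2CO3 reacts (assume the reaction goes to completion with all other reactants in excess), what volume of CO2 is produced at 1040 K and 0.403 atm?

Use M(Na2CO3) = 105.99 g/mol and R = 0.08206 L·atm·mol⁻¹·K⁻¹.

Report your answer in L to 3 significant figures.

n(Na2CO3) = 0.8320 / 105.99 = 0.007850 mol
n(CO2) = (1/1) × 0.007850 = 0.007850 mol
V = nRT/P = 0.007850 × 0.08206 × 1040 / 0.403 = 1.662 L

1.66 L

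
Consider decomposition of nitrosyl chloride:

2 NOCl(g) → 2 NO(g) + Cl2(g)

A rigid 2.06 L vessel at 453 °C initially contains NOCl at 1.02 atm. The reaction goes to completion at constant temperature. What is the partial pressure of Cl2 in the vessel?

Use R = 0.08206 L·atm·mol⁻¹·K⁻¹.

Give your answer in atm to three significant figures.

0.510 atm

n(NOCl)₀ = PV/RT = (1.02 × 2.06) / (0.08206 × 726.15) = 0.03526 mol
n(Cl2) = (1/2) × 0.03526 = 0.01763 mol
P(Cl2) = nRT/V = 0.01763 × 0.08206 × 726.15 / 2.06 = 0.5100 atm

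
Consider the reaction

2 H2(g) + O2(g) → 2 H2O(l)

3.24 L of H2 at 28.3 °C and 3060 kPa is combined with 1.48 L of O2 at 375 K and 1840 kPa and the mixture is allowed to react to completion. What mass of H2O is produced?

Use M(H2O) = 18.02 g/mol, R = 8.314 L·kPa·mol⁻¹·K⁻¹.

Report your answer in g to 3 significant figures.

n(H2) = PV/RT = (3060 × 3.24) / (8.314 × 301.45) = 3.956 mol
n(O2) = PV/RT = (1840 × 1.48) / (8.314 × 375) = 0.8735 mol
For 3.956 mol H2, stoichiometry requires (1/2) × 3.956 = 1.978 mol O2; 0.8735 mol is available, so O2 is limiting.
n(H2O) = (2/1) × 0.8735 = 1.747 mol
m(H2O) = 1.747 × 18.02 = 31.48 g

31.5 g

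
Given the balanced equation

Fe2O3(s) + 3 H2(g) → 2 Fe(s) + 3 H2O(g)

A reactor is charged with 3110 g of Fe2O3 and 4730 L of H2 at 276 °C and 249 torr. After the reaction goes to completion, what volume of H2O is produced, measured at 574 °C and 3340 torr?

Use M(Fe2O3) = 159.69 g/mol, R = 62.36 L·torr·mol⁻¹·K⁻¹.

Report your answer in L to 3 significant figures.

544 L

n(Fe2O3) = 3110 / 159.69 = 19.48 mol
n(H2) = PV/RT = (249 × 4730) / (62.36 × 549.15) = 34.39 mol
For 19.48 mol Fe2O3, stoichiometry requires (3/1) × 19.48 = 58.44 mol H2; 34.39 mol is available, so H2 is limiting.
n(H2O) = (3/3) × 34.39 = 34.39 mol
V(H2O) = nRT/P = 34.39 × 62.36 × 847.15 / 3340 = 543.9 L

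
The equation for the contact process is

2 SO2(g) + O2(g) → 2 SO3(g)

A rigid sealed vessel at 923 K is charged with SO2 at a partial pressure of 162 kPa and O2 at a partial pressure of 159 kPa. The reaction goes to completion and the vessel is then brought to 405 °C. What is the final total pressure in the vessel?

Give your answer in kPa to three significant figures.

At constant V, partial pressures at 923 K are proportional to moles, so apply stoichiometry directly to pressures.
P(O2) required for 162 kPa of SO2 = (1/2) × 162 = 81.00 kPa; available 159 kPa, so SO2 is limiting.
P(O2) remaining = 159 − (1/2) × 162 = 78.00 kPa
P(gaseous products) = (2)/2 × 162 = 162.0 kPa
P_total at 923 K = 78.00 + 162.0 = 240.0 kPa
Scaling to 405 °C: P = 240.0 × 678.15/923 = 176.3 kPa

176 kPa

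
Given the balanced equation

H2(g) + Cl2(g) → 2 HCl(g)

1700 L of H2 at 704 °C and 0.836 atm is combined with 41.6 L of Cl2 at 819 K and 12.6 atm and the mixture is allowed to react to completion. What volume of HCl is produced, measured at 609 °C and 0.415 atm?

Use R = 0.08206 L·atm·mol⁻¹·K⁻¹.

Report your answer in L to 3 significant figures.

n(H2) = PV/RT = (0.836 × 1700) / (0.08206 × 977.15) = 17.72 mol
n(Cl2) = PV/RT = (12.6 × 41.6) / (0.08206 × 819) = 7.799 mol
For 17.72 mol H2, stoichiometry requires (1/1) × 17.72 = 17.72 mol Cl2; 7.799 mol is available, so Cl2 is limiting.
n(HCl) = (2/1) × 7.799 = 15.60 mol
V(HCl) = nRT/P = 15.60 × 0.08206 × 882.15 / 0.415 = 2721 L

2720 L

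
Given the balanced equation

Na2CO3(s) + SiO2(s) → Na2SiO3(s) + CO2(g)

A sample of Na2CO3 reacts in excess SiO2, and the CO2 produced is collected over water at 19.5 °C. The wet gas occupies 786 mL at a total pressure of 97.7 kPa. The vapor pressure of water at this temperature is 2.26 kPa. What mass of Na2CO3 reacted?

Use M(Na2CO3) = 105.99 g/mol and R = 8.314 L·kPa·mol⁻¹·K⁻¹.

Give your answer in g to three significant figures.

P(CO2) = 97.7 − 2.26 = 95.44 kPa
n(CO2) = PV/RT = (95.44 × 0.7860) / (8.314 × 292.65) = 0.03083 mol
n(Na2CO3) = (1/1) × 0.03083 = 0.03083 mol
m(Na2CO3) = 0.03083 × 105.99 = 3.268 g

3.27 g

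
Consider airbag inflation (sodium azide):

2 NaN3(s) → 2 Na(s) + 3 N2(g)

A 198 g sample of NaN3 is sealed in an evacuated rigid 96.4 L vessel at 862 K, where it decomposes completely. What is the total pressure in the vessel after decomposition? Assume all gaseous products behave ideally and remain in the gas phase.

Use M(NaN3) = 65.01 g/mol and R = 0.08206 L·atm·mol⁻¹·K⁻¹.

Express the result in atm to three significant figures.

3.35 atm

n(NaN3) = 198 / 65.01 = 3.046 mol
n(gas produced) = (3/2) × 3.046 = 4.569 mol
P = nRT/V = 4.569 × 0.08206 × 862 / 96.4 = 3.353 atm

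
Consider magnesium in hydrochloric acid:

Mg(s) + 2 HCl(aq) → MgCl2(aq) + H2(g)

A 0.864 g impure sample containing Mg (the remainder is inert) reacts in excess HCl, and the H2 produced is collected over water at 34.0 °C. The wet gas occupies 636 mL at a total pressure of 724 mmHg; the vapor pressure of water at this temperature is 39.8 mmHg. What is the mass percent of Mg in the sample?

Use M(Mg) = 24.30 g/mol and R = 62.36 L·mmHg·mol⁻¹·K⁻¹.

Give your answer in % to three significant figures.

P(H2) = 724 − 39.8 = 684.2 mmHg
n(H2) = PV/RT = (684.2 × 0.6360) / (62.36 × 307.15) = 0.02272 mol
n(Mg) = (1/1) × 0.02272 = 0.02272 mol
m(Mg) = 0.02272 × 24.30 = 0.5521 g
%Mg = 0.5521 / 0.864 × 100 = 63.90%

63.9 %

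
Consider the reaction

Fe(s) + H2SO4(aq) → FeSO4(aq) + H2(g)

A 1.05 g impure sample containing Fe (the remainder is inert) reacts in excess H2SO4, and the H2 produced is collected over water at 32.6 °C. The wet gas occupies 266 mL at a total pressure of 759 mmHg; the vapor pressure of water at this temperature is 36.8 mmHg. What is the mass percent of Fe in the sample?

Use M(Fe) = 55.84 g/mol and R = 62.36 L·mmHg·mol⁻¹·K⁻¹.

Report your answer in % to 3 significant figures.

P(H2) = 759 − 36.8 = 722.2 mmHg
n(H2) = PV/RT = (722.2 × 0.2660) / (62.36 × 305.75) = 0.01008 mol
n(Fe) = (1/1) × 0.01008 = 0.01008 mol
m(Fe) = 0.01008 × 55.84 = 0.5629 g
%Fe = 0.5629 / 1.05 × 100 = 53.61%

53.6 %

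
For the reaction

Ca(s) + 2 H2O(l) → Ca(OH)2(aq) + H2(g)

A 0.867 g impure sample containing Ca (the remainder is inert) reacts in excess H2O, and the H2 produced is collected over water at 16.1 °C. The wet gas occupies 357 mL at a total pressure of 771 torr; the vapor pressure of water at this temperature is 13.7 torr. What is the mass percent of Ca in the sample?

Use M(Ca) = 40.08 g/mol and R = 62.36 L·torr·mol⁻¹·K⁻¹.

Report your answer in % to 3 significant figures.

P(H2) = 771 − 13.7 = 757.3 torr
n(H2) = PV/RT = (757.3 × 0.3570) / (62.36 × 289.25) = 0.01499 mol
n(Ca) = (1/1) × 0.01499 = 0.01499 mol
m(Ca) = 0.01499 × 40.08 = 0.6008 g
%Ca = 0.6008 / 0.867 × 100 = 69.30%

69.3 %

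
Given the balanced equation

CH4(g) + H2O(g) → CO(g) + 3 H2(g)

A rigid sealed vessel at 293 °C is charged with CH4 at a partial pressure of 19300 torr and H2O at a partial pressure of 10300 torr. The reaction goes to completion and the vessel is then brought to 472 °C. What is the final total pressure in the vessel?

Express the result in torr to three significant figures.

At constant V, partial pressures at 293 °C are proportional to moles, so apply stoichiometry directly to pressures.
P(H2O) required for 19300 torr of CH4 = (1/1) × 19300 = 19300 torr; available 10300 torr, so H2O is limiting.
P(CH4) remaining = 19300 − (1/1) × 10300 = 9000 torr
P(gaseous products) = (1+3)/1 × 10300 = 41200 torr
P_total at 293 °C = 9000 + 41200 = 50200 torr
Scaling to 472 °C: P = 50200 × 745.15/566.15 = 66070 torr

66100 torr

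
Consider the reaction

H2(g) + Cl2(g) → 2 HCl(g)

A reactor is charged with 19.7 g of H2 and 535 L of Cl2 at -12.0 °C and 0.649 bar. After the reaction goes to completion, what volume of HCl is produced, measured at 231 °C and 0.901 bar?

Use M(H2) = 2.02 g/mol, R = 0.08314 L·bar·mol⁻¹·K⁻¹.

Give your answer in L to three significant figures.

907 L

n(H2) = 19.7 / 2.02 = 9.752 mol
n(Cl2) = PV/RT = (0.649 × 535) / (0.08314 × 261.15) = 15.99 mol
For 9.752 mol H2, stoichiometry requires (1/1) × 9.752 = 9.752 mol Cl2; 15.99 mol is available, so H2 is limiting.
n(HCl) = (2/1) × 9.752 = 19.50 mol
V(HCl) = nRT/P = 19.50 × 0.08314 × 504.15 / 0.901 = 907.2 L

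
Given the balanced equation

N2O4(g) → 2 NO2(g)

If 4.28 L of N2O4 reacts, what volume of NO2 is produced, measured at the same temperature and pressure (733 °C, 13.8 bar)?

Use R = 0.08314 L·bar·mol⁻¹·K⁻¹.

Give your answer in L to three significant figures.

At constant T and P, gas volumes are in the mole ratio: V(NO2) = (2/1) × 4.28 = 8.560 L

8.56 L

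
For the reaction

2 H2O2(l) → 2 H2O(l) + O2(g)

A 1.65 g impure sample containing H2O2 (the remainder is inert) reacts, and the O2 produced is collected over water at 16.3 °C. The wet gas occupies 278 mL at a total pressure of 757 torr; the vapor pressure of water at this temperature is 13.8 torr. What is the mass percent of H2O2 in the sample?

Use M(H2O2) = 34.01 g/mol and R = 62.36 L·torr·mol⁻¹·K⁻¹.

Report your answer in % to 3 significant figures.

P(O2) = 757 − 13.8 = 743.2 torr
n(O2) = PV/RT = (743.2 × 0.2780) / (62.36 × 289.45) = 0.01145 mol
n(H2O2) = (2/1) × 0.01145 = 0.02290 mol
m(H2O2) = 0.02290 × 34.01 = 0.7788 g
%H2O2 = 0.7788 / 1.65 × 100 = 47.20%

47.2 %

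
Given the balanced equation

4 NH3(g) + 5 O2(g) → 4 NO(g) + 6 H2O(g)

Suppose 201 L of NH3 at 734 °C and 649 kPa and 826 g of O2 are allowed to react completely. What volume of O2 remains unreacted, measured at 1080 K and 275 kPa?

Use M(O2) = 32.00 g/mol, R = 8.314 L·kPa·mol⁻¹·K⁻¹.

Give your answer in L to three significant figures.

207 L

n(NH3) = PV/RT = (649 × 201) / (8.314 × 1007.15) = 15.58 mol
n(O2) = 826 / 32.00 = 25.81 mol
For 15.58 mol NH3, stoichiometry requires (5/4) × 15.58 = 19.48 mol O2; 25.81 mol is available, so NH3 is limiting.
n(O2) consumed = (5/4) × 15.58 = 19.48 mol; remaining = 25.81 − 19.48 = 6.330 mol
V(O2) = nRT/P = 6.330 × 8.314 × 1080 / 275 = 206.7 L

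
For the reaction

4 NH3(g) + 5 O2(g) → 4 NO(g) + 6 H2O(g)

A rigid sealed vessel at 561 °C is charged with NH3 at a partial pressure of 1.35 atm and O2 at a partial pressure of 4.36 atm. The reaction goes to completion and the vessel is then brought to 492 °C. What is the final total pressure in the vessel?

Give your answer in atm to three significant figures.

With V and T fixed, P_i ∝ n_i, so the mole ratios apply directly to partial pressures at 561 °C.
P(O2) required for 1.35 atm of NH3 = (5/4) × 1.35 = 1.688 atm; available 4.36 atm, so NH3 is limiting.
P(O2) remaining = 4.36 − (5/4) × 1.35 = 2.673 atm
P(gaseous products) = (4+6)/4 × 1.35 = 3.375 atm
P_total at 561 °C = 2.673 + 3.375 = 6.048 atm
Scaling to 492 °C: P = 6.048 × 765.15/834.15 = 5.548 atm

5.55 atm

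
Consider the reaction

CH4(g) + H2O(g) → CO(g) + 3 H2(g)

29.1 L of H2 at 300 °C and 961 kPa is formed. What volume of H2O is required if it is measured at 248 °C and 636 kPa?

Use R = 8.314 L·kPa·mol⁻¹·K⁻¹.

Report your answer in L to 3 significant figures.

n(H2) = PV/RT = (961 × 29.1) / (8.314 × 573.15) = 5.869 mol
n(H2O) = (1/3) × 5.869 = 1.956 mol
V = nRT/P = 1.956 × 8.314 × 521.15 / 636 = 13.33 L

13.3 L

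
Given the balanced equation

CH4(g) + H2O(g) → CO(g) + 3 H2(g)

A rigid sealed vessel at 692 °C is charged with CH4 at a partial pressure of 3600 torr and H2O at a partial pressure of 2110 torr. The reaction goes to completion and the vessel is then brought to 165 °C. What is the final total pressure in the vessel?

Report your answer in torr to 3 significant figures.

4510 torr

Because the vessel is rigid and T is held at 692 °C, work the stoichiometry in partial pressures (P_i = n_iRT/V).
P(H2O) required for 3600 torr of CH4 = (1/1) × 3600 = 3600 torr; available 2110 torr, so H2O is limiting.
P(CH4) remaining = 3600 − (1/1) × 2110 = 1490 torr
P(gaseous products) = (1+3)/1 × 2110 = 8440 torr
P_total at 692 °C = 1490 + 8440 = 9930 torr
Scaling to 165 °C: P = 9930 × 438.15/965.15 = 4508 torr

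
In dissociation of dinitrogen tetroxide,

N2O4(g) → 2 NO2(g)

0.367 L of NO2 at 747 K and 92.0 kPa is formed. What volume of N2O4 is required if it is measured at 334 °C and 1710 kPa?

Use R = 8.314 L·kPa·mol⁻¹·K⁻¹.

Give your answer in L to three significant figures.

0.00802 L

n(NO2) = PV/RT = (92.0 × 0.367) / (8.314 × 747) = 0.005437 mol
n(N2O4) = (1/2) × 0.005437 = 0.002718 mol
V = nRT/P = 0.002718 × 8.314 × 607.15 / 1710 = 0.008023 L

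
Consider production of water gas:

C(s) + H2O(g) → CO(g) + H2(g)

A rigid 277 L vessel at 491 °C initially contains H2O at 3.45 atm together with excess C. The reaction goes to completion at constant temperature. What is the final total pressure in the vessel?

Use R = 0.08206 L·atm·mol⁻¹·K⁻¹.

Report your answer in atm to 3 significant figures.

Since T and V are fixed, P_final/P_initial = n_final/n_initial = 2/1.
P_final = (2/1) × 3.45 = 6.900 atm

6.90 atm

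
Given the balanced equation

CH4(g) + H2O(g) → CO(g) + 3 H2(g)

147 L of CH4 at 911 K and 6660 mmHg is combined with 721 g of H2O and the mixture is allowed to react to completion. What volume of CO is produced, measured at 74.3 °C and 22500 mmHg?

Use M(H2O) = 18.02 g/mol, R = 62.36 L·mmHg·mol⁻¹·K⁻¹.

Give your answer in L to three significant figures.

16.6 L

n(CH4) = PV/RT = (6660 × 147) / (62.36 × 911) = 17.23 mol
n(H2O) = 721 / 18.02 = 40.01 mol
For 17.23 mol CH4, stoichiometry requires (1/1) × 17.23 = 17.23 mol H2O; 40.01 mol is available, so CH4 is limiting.
n(CO) = (1/1) × 17.23 = 17.23 mol
V(CO) = nRT/P = 17.23 × 62.36 × 347.45 / 22500 = 16.59 L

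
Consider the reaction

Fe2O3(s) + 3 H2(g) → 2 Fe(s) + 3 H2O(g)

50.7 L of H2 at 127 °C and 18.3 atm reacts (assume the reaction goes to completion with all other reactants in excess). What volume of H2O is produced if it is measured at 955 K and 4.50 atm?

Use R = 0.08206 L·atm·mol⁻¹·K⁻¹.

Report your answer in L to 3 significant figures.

n(H2) = PV/RT = (18.3 × 50.7) / (0.08206 × 400.15) = 28.26 mol
n(H2O) = (3/3) × 28.26 = 28.26 mol
V = nRT/P = 28.26 × 0.08206 × 955 / 4.50 = 492.1 L

492 L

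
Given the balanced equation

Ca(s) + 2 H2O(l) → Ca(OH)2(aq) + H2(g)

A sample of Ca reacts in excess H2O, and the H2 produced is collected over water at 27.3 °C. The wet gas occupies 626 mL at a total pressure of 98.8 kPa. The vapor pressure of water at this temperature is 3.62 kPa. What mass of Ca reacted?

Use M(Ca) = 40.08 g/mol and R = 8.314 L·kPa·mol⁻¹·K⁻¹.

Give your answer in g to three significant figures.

0.956 g

P(H2) = 98.8 − 3.62 = 95.18 kPa
n(H2) = PV/RT = (95.18 × 0.6260) / (8.314 × 300.45) = 0.02385 mol
n(Ca) = (1/1) × 0.02385 = 0.02385 mol
m(Ca) = 0.02385 × 40.08 = 0.9559 g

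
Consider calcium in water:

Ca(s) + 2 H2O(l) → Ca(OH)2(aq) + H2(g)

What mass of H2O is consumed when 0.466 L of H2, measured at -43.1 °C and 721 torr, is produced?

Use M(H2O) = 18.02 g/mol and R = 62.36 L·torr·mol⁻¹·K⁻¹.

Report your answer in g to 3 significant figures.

0.844 g

n(H2) = PV/RT = (721 × 0.466) / (62.36 × 230.05) = 0.02342 mol
n(H2O) = (2/1) × 0.02342 = 0.04684 mol
m(H2O) = 0.04684 × 18.02 = 0.8441 g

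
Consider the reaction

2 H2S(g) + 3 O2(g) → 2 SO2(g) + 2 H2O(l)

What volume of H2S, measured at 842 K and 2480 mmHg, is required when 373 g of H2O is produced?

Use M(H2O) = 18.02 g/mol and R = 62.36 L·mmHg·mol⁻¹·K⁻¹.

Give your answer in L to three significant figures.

n(H2O) = 373.0 / 18.02 = 20.70 mol
n(H2S) = (2/2) × 20.70 = 20.70 mol
V = nRT/P = 20.70 × 62.36 × 842 / 2480 = 438.3 L

438 L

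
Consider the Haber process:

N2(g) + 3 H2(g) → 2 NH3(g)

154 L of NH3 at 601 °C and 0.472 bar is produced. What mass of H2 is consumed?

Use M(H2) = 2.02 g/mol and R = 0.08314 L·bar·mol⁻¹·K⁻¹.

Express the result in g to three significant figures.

3.03 g

n(NH3) = PV/RT = (0.472 × 154) / (0.08314 × 874.15) = 1.000 mol
n(H2) = (3/2) × 1.000 = 1.500 mol
m(H2) = 1.500 × 2.02 = 3.030 g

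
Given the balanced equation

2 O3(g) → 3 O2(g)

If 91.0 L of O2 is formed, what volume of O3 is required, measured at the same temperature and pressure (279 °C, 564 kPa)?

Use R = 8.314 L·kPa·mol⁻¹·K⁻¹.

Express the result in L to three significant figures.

At constant T and P, gas volumes are in the mole ratio: V(O3) = (2/3) × 91.0 = 60.67 L

60.7 L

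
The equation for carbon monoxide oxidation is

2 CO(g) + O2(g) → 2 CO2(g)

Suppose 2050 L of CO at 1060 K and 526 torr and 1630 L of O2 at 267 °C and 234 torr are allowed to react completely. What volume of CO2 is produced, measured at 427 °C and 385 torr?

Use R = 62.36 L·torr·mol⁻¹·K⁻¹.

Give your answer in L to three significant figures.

1850 L

n(CO) = PV/RT = (526 × 2050) / (62.36 × 1060) = 16.31 mol
n(O2) = PV/RT = (234 × 1630) / (62.36 × 540.15) = 11.32 mol
For 16.31 mol CO, stoichiometry requires (1/2) × 16.31 = 8.155 mol O2; 11.32 mol is available, so CO is limiting.
n(CO2) = (2/2) × 16.31 = 16.31 mol
V(CO2) = nRT/P = 16.31 × 62.36 × 700.15 / 385 = 1850 L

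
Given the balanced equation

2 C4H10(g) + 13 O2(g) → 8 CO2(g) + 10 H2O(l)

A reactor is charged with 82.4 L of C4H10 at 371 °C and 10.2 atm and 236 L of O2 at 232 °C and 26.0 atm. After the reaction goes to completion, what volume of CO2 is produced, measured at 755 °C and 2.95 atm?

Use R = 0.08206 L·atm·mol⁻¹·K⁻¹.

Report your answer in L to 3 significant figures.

1820 L

n(C4H10) = PV/RT = (10.2 × 82.4) / (0.08206 × 644.15) = 15.90 mol
n(O2) = PV/RT = (26.0 × 236) / (0.08206 × 505.15) = 148.0 mol
For 15.90 mol C4H10, stoichiometry requires (13/2) × 15.90 = 103.4 mol O2; 148.0 mol is available, so C4H10 is limiting.
n(CO2) = (8/2) × 15.90 = 63.60 mol
V(CO2) = nRT/P = 63.60 × 0.08206 × 1028.15 / 2.95 = 1819 L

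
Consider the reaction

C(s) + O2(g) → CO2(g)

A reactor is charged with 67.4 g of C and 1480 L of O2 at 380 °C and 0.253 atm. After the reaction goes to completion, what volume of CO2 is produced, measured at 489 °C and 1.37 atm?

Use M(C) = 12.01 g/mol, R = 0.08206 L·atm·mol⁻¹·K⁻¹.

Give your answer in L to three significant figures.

n(C) = 67.4 / 12.01 = 5.612 mol
n(O2) = PV/RT = (0.253 × 1480) / (0.08206 × 653.15) = 6.986 mol
For 5.612 mol C, stoichiometry requires (1/1) × 5.612 = 5.612 mol O2; 6.986 mol is available, so C is limiting.
n(CO2) = (1/1) × 5.612 = 5.612 mol
V(CO2) = nRT/P = 5.612 × 0.08206 × 762.15 / 1.37 = 256.2 L

256 L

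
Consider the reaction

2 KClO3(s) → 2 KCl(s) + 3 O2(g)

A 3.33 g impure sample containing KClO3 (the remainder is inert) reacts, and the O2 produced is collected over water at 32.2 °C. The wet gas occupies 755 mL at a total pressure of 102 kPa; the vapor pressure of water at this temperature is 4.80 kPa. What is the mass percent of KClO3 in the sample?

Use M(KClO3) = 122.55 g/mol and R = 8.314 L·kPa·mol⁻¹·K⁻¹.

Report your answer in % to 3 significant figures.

P(O2) = 102 − 4.80 = 97.20 kPa
n(O2) = PV/RT = (97.20 × 0.7550) / (8.314 × 305.35) = 0.02891 mol
n(KClO3) = (2/3) × 0.02891 = 0.01927 mol
m(KClO3) = 0.01927 × 122.55 = 2.362 g
%KClO3 = 2.362 / 3.33 × 100 = 70.93%

70.9 %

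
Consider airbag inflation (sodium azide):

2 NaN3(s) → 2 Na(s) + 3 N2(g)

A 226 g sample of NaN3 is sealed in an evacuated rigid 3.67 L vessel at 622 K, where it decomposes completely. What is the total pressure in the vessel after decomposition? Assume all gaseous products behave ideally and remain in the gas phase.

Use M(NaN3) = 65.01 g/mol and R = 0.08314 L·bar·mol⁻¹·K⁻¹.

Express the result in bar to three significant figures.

n(NaN3) = 226 / 65.01 = 3.476 mol
n(gas produced) = (3/2) × 3.476 = 5.214 mol
P = nRT/V = 5.214 × 0.08314 × 622 / 3.67 = 73.47 bar

73.5 bar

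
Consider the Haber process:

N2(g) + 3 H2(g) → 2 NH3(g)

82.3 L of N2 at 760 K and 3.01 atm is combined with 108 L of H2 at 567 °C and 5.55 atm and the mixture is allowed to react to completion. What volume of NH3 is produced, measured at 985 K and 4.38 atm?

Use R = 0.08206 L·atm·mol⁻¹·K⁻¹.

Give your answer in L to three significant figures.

107 L

n(N2) = PV/RT = (3.01 × 82.3) / (0.08206 × 760) = 3.972 mol
n(H2) = PV/RT = (5.55 × 108) / (0.08206 × 840.15) = 8.694 mol
For 3.972 mol N2, stoichiometry requires (3/1) × 3.972 = 11.92 mol H2; 8.694 mol is available, so H2 is limiting.
n(NH3) = (2/3) × 8.694 = 5.796 mol
V(NH3) = nRT/P = 5.796 × 0.08206 × 985 / 4.38 = 107.0 L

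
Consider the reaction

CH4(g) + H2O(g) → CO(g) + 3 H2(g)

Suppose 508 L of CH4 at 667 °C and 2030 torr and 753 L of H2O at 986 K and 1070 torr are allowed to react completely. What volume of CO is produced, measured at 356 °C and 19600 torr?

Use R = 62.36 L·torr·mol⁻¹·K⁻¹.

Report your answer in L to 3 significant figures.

n(CH4) = PV/RT = (2030 × 508) / (62.36 × 940.15) = 17.59 mol
n(H2O) = PV/RT = (1070 × 753) / (62.36 × 986) = 13.10 mol
For 17.59 mol CH4, stoichiometry requires (1/1) × 17.59 = 17.59 mol H2O; 13.10 mol is available, so H2O is limiting.
n(CO) = (1/1) × 13.10 = 13.10 mol
V(CO) = nRT/P = 13.10 × 62.36 × 629.15 / 19600 = 26.22 L

26.2 L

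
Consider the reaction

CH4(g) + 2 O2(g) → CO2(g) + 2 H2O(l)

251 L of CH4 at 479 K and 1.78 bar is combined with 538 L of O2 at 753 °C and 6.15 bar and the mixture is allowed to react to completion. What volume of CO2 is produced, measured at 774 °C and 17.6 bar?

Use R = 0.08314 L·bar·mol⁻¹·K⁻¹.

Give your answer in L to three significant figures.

55.5 L

n(CH4) = PV/RT = (1.78 × 251) / (0.08314 × 479) = 11.22 mol
n(O2) = PV/RT = (6.15 × 538) / (0.08314 × 1026.15) = 38.78 mol
For 11.22 mol CH4, stoichiometry requires (2/1) × 11.22 = 22.44 mol O2; 38.78 mol is available, so CH4 is limiting.
n(CO2) = (1/1) × 11.22 = 11.22 mol
V(CO2) = nRT/P = 11.22 × 0.08314 × 1047.15 / 17.6 = 55.50 L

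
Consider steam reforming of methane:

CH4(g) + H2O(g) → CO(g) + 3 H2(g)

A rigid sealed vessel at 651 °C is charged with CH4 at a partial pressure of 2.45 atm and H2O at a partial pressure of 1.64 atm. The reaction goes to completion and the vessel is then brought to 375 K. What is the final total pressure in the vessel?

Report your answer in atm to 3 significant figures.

Because the vessel is rigid and T is held at 651 °C, work the stoichiometry in partial pressures (P_i = n_iRT/V).
P(H2O) required for 2.45 atm of CH4 = (1/1) × 2.45 = 2.450 atm; available 1.64 atm, so H2O is limiting.
P(CH4) remaining = 2.45 − (1/1) × 1.64 = 0.8100 atm
P(gaseous products) = (1+3)/1 × 1.64 = 6.560 atm
P_total at 651 °C = 0.8100 + 6.560 = 7.370 atm
Scaling to 375 K: P = 7.370 × 375/924.15 = 2.991 atm

2.99 atm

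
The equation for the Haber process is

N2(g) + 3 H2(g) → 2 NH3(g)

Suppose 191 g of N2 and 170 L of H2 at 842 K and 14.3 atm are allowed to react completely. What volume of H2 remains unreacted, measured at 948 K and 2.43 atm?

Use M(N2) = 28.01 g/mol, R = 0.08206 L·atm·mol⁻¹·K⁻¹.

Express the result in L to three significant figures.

n(N2) = 191 / 28.01 = 6.819 mol
n(H2) = PV/RT = (14.3 × 170) / (0.08206 × 842) = 35.18 mol
For 6.819 mol N2, stoichiometry requires (3/1) × 6.819 = 20.46 mol H2; 35.18 mol is available, so N2 is limiting.
n(H2) consumed = (3/1) × 6.819 = 20.46 mol; remaining = 35.18 − 20.46 = 14.72 mol
V(H2) = nRT/P = 14.72 × 0.08206 × 948 / 2.43 = 471.2 L

471 L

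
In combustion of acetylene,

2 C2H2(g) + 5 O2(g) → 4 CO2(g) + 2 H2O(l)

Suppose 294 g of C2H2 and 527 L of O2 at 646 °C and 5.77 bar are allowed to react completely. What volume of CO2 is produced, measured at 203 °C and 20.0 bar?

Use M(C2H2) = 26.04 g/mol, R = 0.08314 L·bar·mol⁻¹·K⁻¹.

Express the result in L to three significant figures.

44.7 L

n(C2H2) = 294 / 26.04 = 11.29 mol
n(O2) = PV/RT = (5.77 × 527) / (0.08314 × 919.15) = 39.79 mol
For 11.29 mol C2H2, stoichiometry requires (5/2) × 11.29 = 28.22 mol O2; 39.79 mol is available, so C2H2 is limiting.
n(CO2) = (4/2) × 11.29 = 22.58 mol
V(CO2) = nRT/P = 22.58 × 0.08314 × 476.15 / 20.0 = 44.69 L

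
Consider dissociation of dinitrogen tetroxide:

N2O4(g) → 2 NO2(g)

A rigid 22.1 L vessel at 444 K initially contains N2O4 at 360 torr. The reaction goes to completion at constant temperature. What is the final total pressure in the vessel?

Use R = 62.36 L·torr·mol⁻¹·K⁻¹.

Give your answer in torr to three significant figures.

720 torr

Rigid vessel, constant T ⇒ P scales with total gas moles (1 → 2).
P_final = (2/1) × 360 = 720.0 torr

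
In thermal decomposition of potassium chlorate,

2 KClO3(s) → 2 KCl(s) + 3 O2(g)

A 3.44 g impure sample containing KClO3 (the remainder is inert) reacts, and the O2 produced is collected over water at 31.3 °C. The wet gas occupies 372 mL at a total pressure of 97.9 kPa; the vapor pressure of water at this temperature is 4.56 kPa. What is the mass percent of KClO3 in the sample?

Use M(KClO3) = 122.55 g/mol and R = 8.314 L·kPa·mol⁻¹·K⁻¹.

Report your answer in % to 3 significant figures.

32.6 %

P(O2) = 97.9 − 4.56 = 93.34 kPa
n(O2) = PV/RT = (93.34 × 0.3720) / (8.314 × 304.45) = 0.01372 mol
n(KClO3) = (2/3) × 0.01372 = 0.009147 mol
m(KClO3) = 0.009147 × 122.55 = 1.121 g
%KClO3 = 1.121 / 3.44 × 100 = 32.59%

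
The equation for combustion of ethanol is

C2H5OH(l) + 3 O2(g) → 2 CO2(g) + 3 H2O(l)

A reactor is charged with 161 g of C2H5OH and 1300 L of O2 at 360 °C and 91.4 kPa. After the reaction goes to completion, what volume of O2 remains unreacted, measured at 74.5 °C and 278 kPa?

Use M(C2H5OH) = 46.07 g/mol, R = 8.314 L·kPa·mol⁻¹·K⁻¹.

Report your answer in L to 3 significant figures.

n(C2H5OH) = 161 / 46.07 = 3.495 mol
n(O2) = PV/RT = (91.4 × 1300) / (8.314 × 633.15) = 22.57 mol
For 3.495 mol C2H5OH, stoichiometry requires (3/1) × 3.495 = 10.48 mol O2; 22.57 mol is available, so C2H5OH is limiting.
n(O2) consumed = (3/1) × 3.495 = 10.48 mol; remaining = 22.57 − 10.48 = 12.09 mol
V(O2) = nRT/P = 12.09 × 8.314 × 347.65 / 278 = 125.7 L

126 L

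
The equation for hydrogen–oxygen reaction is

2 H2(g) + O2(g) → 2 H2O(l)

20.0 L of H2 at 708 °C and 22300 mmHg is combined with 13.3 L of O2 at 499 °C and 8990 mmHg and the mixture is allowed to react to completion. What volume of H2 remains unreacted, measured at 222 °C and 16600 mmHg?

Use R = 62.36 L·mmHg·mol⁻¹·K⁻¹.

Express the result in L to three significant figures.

4.32 L

n(H2) = PV/RT = (22300 × 20.0) / (62.36 × 981.15) = 7.289 mol
n(O2) = PV/RT = (8990 × 13.3) / (62.36 × 772.15) = 2.483 mol
For 7.289 mol H2, stoichiometry requires (1/2) × 7.289 = 3.644 mol O2; 2.483 mol is available, so O2 is limiting.
n(H2) consumed = (2/1) × 2.483 = 4.966 mol; remaining = 7.289 − 4.966 = 2.323 mol
V(H2) = nRT/P = 2.323 × 62.36 × 495.15 / 16600 = 4.321 L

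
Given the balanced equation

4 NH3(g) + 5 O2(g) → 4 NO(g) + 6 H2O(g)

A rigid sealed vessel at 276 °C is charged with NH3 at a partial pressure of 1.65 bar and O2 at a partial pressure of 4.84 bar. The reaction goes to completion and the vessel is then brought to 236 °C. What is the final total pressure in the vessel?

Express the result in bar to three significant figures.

6.40 bar

Because the vessel is rigid and T is held at 276 °C, work the stoichiometry in partial pressures (P_i = n_iRT/V).
P(O2) required for 1.65 bar of NH3 = (5/4) × 1.65 = 2.062 bar; available 4.84 bar, so NH3 is limiting.
P(O2) remaining = 4.84 − (5/4) × 1.65 = 2.777 bar
P(gaseous products) = (4+6)/4 × 1.65 = 4.125 bar
P_total at 276 °C = 2.777 + 4.125 = 6.902 bar
Scaling to 236 °C: P = 6.902 × 509.15/549.15 = 6.399 bar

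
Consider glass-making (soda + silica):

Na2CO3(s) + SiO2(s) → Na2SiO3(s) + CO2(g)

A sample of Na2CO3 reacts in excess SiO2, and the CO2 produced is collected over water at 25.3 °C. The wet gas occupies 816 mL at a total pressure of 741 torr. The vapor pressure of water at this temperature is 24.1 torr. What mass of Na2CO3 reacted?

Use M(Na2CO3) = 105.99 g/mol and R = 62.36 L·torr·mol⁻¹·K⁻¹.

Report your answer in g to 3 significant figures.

3.33 g

P(CO2) = 741 − 24.1 = 716.9 torr
n(CO2) = PV/RT = (716.9 × 0.8160) / (62.36 × 298.45) = 0.03143 mol
n(Na2CO3) = (1/1) × 0.03143 = 0.03143 mol
m(Na2CO3) = 0.03143 × 105.99 = 3.331 g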